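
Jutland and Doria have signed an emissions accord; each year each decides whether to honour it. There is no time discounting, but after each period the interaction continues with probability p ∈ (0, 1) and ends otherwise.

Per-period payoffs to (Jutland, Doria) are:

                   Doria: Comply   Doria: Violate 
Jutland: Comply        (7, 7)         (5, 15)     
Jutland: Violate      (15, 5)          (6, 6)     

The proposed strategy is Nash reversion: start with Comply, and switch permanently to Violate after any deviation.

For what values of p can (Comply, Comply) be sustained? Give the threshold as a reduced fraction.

8/9

Expected cooperation value is 7 + p·7 + p²·7 + … = 7/(1−p); deviation gives 15 + p·6/(1−p).
7 ≥ 15(1−p) + 6p ⇒ 9p ≥ 8 ⇒ p ≥ 8/9.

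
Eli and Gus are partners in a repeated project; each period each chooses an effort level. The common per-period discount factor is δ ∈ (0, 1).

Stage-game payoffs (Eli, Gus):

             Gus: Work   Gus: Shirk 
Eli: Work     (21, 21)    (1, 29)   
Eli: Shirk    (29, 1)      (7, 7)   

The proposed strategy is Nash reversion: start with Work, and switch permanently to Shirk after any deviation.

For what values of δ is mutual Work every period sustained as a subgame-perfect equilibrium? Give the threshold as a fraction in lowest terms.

One-period gain from deviating is 29 − 21 = 8. The loss is 21 − 7 = 14 in every subsequent period, with present value 14·δ/(1−δ).
Deviation is unprofitable when 14·δ/(1−δ) ≥ 8, i.e. δ/(1−δ) ≥ 4/7.
Equivalently δ ≥ 8/(8+14) = 4/11.

4/11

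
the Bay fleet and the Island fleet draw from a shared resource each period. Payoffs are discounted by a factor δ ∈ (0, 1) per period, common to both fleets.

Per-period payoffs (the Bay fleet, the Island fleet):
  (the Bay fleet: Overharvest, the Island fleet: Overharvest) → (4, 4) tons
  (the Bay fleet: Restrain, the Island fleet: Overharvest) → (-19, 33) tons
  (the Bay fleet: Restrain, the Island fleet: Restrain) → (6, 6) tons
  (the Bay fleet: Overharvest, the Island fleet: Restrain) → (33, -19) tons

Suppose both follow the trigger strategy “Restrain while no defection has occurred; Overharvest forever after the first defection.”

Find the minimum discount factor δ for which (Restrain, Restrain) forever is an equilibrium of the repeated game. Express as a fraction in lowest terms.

One-period gain from deviating is 33 − 6 = 27. The loss is 6 − 4 = 2 in every subsequent period, with present value 2·δ/(1−δ).
Deviation is unprofitable when 2·δ/(1−δ) ≥ 27, i.e. δ/(1−δ) ≥ 27/2.
Equivalently δ ≥ 27/(27+2) = 27/29.

27/29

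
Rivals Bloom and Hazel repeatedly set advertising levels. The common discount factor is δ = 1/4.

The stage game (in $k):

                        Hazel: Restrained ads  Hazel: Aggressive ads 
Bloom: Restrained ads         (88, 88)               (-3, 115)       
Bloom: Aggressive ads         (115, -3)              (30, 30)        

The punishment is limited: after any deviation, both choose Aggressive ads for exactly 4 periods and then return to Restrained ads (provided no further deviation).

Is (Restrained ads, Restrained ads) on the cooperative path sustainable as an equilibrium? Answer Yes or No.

IC: δ+…+δ^4 ≥ (115−88)/(88−30) = 27/58.
At δ = 1/4: partial sum = 0.3320 < 0.4655. Cooperation not sustainable.

No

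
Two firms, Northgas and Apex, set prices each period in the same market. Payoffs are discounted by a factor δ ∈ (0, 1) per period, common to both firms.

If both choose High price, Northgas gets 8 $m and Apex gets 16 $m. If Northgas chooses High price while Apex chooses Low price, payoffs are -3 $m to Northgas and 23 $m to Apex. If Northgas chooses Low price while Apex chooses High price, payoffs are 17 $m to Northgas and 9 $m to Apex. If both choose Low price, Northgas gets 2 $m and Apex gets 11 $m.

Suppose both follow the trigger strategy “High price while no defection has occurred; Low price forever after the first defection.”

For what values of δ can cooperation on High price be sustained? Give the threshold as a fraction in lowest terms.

3/5

Northgas: cooperation gives 8 each period; deviation gives 17 once then 2 forever.
  8/(1−δ) ≥ 17 + 2δ/(1−δ) ⇒ δ ≥ 9/15 = 3/5.
Apex: cooperation gives 16 each period; deviation gives 23 once then 11 forever.
  δ ≥ 7/12.
Both must hold, so the binding constraint is Northgas's: δ ≥ 3/5.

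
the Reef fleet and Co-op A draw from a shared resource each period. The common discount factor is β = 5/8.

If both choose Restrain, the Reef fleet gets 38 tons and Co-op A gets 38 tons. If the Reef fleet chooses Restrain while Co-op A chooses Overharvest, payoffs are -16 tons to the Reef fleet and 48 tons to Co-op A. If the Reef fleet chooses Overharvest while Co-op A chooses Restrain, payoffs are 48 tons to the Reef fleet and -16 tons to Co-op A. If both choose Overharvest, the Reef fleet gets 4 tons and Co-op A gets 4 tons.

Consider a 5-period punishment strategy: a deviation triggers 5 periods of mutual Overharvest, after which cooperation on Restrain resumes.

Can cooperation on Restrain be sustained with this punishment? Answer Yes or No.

IC: β+…+β^5 ≥ (48−38)/(38−4) = 5/17.
At β = 5/8: partial sum = 1.5077 ≥ 0.2941. Cooperation sustainable.

Yes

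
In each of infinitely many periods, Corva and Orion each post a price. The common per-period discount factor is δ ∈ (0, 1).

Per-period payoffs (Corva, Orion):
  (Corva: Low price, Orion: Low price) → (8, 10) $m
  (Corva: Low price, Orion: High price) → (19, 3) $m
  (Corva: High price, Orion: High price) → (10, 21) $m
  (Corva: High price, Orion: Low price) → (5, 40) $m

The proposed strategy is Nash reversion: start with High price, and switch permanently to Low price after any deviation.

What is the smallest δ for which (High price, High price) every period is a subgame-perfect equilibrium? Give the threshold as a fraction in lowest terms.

9/11

For Corva: deviation gain 19−10 = 9, per-period punishment loss 10−8 = 2. IC gives δ ≥ 9/11.
For Orion: gain 19, loss 11 per period, so δ ≥ 19/30.
The tighter constraint is Corva's, so cooperation needs δ ≥ 9/11.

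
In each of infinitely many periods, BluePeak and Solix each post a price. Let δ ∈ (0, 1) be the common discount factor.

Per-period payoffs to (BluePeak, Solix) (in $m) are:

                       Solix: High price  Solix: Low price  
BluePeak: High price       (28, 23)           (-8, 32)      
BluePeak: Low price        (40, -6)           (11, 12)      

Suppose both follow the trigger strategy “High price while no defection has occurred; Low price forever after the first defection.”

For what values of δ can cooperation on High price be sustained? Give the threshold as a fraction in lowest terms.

9/20

For BluePeak: deviation gain 40−28 = 12, per-period punishment loss 28−11 = 17. IC gives δ ≥ 12/29.
For Solix: gain 9, loss 11 per period, so δ ≥ 9/20.
The tighter constraint is Solix's, so cooperation needs δ ≥ 9/20.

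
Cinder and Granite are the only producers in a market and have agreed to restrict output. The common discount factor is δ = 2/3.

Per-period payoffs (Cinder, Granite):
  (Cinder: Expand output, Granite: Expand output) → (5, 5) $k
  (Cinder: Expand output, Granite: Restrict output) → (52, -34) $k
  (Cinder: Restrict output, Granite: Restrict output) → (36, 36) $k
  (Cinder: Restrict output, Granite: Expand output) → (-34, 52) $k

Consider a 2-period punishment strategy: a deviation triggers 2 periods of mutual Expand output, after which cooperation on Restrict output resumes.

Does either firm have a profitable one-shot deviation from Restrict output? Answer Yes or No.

A one-shot deviation gives 52 now, then 5 for 2 periods, then back to 36.
Gain from deviating: (52−36) today; loss: (36−5) in each of the next 2 periods.
No-deviation condition: (36−5)(δ+…+δ^2) ≥ 52−36, i.e. δ+…+δ^2 ≥ 16/31.
At δ = 2/3: δ+…+δ^2 = 1.1111 ≥ 0.5161.
So cooperation is sustainable.

No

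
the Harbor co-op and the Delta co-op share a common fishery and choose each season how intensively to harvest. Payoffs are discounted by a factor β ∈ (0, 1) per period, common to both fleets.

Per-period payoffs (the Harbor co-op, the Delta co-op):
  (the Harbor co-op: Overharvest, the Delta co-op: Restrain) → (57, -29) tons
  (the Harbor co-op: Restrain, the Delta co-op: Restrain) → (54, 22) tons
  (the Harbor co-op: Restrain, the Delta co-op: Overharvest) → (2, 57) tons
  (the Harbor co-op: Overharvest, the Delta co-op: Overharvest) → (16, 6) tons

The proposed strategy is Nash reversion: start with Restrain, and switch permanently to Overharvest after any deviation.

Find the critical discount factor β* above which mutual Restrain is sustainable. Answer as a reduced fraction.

35/51

the Harbor co-op: cooperation gives 54 each period; deviation gives 57 once then 16 forever.
  54/(1−β) ≥ 57 + 16β/(1−β) ⇒ β ≥ 3/41.
the Delta co-op: cooperation gives 22 each period; deviation gives 57 once then 6 forever.
  β ≥ 35/51.
Both must hold, so the binding constraint is the Delta co-op's: β ≥ 35/51.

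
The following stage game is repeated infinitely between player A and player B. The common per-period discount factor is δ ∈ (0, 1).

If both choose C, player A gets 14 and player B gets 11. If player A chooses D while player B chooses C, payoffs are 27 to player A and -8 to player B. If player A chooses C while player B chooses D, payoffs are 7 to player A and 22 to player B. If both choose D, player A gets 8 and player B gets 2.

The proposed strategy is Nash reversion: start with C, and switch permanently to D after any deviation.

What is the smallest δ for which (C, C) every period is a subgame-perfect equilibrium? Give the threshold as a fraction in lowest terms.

13/19

player A's threshold: (27−14)/(27−8) = 13/19.
player B's threshold: (22−11)/(22−2) = 11/20.
13/19 > 11/20, so player A binds and δ* = 13/19.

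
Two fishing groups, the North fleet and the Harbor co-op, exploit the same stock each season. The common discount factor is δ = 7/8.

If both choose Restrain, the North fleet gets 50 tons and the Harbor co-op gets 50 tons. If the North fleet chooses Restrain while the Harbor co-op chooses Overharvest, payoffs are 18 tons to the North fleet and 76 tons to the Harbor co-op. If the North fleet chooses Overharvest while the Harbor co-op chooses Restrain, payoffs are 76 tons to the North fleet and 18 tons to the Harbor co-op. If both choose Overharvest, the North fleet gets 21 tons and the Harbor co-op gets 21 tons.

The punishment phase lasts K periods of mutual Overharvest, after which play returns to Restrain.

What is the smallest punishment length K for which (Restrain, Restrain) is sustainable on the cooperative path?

2

Need Σ_{k=1}^{K} δ^k ≥ (76−50)/(50−21) = 0.8966 at δ = 7/8.
At K = 1 the sum is 0.8750 < 0.8966; at K = 2 it is 1.6406 ≥ 0.8966.
So the minimum punishment length is K = 2.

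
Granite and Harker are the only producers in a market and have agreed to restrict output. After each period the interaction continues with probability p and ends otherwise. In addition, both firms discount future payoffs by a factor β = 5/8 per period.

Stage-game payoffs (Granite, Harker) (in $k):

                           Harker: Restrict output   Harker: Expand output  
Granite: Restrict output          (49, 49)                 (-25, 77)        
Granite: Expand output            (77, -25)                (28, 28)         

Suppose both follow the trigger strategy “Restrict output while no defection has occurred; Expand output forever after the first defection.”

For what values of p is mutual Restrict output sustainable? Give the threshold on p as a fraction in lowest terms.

Expected continuation weight on next period's payoff is β·p = 5/8·p, which plays the role of the discount factor.
Cooperation requires 5/8·p ≥ (77−49)/(77−28) = 4/7, hence p ≥ 32/35.

32/35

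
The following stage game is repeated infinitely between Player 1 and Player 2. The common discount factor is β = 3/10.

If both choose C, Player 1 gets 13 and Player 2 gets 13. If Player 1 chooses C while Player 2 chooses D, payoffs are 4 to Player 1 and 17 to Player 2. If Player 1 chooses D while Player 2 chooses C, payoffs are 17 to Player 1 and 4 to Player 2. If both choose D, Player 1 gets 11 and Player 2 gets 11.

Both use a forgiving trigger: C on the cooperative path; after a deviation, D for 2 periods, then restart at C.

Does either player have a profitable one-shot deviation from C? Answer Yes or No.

Yes

A one-shot deviation gives 17 now, then 11 for 2 periods, then back to 13.
Gain from deviating: (17−13) today; loss: (13−11) in each of the next 2 periods.
No-deviation condition: (13−11)(β+…+β^2) ≥ 17−13, i.e. β+…+β^2 ≥ 2.
At β = 3/10: β+…+β^2 = 0.3900 < 2.0000.
So cooperation is not sustainable.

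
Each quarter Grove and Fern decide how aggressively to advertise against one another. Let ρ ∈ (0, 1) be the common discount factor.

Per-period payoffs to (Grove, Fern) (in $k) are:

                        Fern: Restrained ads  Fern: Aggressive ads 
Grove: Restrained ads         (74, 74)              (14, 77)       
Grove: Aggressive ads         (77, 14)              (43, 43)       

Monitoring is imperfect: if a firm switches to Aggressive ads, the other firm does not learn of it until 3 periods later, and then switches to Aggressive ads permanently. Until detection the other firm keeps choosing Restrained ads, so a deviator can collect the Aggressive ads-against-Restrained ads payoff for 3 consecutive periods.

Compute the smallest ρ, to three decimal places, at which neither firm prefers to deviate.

0.445

Deviating for the 3 undetected periods gains 77−74 = 3 per period over cooperation, then loses 74−43 = 31 per period forever once punishment starts.
Gain: 3(1 + ρ + … + ρ^2); loss: 31·ρ^3/(1−ρ).
No profitable deviation ⇔ 3(1−ρ^3) ≤ 31·ρ^3, i.e. ρ^3 ≥ 3/(3+31) = 3/34.
Hence ρ ≥ (3/34)^(1/3) ≈ 0.445.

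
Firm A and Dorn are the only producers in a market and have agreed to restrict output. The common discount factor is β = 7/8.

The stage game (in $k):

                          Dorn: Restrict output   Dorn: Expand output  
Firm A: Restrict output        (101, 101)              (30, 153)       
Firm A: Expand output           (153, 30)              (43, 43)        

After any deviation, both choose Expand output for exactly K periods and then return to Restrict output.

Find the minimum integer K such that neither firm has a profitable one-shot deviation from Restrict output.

Need Σ_{k=1}^{K} β^k ≥ (153−101)/(101−43) = 0.8966 at β = 7/8.
At K = 1 the sum is 0.8750 < 0.8966; at K = 2 it is 1.6406 ≥ 0.8966.
So the minimum punishment length is K = 2.

2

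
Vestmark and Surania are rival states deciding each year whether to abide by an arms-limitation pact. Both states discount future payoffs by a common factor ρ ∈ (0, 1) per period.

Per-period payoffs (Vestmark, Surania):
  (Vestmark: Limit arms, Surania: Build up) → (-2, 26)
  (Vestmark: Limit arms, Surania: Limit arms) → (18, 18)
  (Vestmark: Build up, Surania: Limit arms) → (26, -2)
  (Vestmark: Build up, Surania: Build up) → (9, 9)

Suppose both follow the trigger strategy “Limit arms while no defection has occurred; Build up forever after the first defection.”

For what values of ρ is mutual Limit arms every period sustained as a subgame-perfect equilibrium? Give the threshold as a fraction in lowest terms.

Under grim trigger the critical discount factor is (T−C)/(T−P) with T = 26, C = 18, P = 9.
ρ* = (26−18)/(26−9) = 8/17.

8/17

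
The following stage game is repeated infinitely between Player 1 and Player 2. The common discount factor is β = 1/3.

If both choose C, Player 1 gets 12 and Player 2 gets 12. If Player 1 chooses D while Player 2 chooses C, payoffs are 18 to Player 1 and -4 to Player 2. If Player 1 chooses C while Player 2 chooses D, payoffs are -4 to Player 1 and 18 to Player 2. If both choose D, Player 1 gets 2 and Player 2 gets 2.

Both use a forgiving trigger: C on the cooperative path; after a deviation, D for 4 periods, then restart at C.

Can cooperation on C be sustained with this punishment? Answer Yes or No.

A one-shot deviation gives 18 now, then 2 for 4 periods, then back to 12.
Gain from deviating: (18−12) today; loss: (12−2) in each of the next 4 periods.
No-deviation condition: (12−2)(β+…+β^4) ≥ 18−12, i.e. β+…+β^4 ≥ 3/5.
At β = 1/3: β+…+β^4 = 0.4938 < 0.6000.
So cooperation is not sustainable.

No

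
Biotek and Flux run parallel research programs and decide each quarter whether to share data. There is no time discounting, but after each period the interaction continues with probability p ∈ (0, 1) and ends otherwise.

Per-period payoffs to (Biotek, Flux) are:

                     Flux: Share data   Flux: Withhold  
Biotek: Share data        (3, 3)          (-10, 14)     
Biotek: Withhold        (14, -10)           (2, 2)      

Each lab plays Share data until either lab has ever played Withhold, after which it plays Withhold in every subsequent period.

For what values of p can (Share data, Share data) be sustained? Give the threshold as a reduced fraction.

With no time discounting, the continuation probability p plays the role of the discount factor.
Grim-trigger IC: 3/(1−p) ≥ 14 + 2p/(1−p) ⇒ p ≥ (14−3)/(14−2) = 11/12.

11/12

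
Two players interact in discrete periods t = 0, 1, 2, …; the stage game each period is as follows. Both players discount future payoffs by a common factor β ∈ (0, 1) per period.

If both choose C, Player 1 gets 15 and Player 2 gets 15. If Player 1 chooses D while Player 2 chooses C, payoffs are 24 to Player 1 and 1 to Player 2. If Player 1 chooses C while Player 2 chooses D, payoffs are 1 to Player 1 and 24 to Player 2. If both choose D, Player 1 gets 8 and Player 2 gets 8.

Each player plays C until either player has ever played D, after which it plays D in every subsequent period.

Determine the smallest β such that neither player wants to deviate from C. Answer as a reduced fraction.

9/16

15/(1−β) ≥ 24 + 8β/(1−β)
15 ≥ 24 − 16β
β ≥ 9/16.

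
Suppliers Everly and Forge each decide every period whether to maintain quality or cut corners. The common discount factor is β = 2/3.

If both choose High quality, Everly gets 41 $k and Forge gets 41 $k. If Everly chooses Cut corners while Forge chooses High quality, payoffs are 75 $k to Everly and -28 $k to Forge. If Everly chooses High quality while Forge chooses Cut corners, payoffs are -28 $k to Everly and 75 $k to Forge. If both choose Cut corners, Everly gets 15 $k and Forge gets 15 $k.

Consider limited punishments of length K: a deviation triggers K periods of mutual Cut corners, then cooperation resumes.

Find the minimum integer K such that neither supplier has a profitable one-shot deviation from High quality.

3

Need Σ_{k=1}^{K} β^k ≥ (75−41)/(41−15) = 1.3077 at β = 2/3.
At K = 2 the sum is 1.1111 < 1.3077; at K = 3 it is 1.4074 ≥ 1.3077.
So the minimum punishment length is K = 3.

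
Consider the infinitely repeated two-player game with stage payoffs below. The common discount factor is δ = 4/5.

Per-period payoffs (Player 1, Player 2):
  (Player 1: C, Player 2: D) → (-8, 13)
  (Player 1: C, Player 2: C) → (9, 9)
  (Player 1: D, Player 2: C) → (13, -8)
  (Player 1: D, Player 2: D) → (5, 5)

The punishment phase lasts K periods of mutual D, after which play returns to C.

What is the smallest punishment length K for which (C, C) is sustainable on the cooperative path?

2

Need Σ_{k=1}^{K} δ^k ≥ (13−9)/(9−5) = 1.0000 at δ = 4/5.
At K = 1 the sum is 0.8000 < 1.0000; at K = 2 it is 1.4400 ≥ 1.0000.
So the minimum punishment length is K = 2.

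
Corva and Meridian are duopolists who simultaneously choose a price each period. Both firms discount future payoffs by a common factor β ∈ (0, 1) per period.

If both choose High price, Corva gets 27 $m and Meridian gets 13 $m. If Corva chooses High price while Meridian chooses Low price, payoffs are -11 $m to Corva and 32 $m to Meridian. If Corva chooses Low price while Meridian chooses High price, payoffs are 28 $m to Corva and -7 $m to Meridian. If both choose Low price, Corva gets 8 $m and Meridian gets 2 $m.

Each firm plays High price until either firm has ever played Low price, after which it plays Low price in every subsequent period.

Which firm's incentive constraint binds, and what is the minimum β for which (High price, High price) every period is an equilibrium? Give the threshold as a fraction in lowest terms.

Meridian; β ≥ 19/30

For Corva: deviation gain 28−27 = 1, per-period punishment loss 27−8 = 19. IC gives β ≥ 1/20.
For Meridian: gain 19, loss 11 per period, so β ≥ 19/30.
The tighter constraint is Meridian's, so cooperation needs β ≥ 19/30.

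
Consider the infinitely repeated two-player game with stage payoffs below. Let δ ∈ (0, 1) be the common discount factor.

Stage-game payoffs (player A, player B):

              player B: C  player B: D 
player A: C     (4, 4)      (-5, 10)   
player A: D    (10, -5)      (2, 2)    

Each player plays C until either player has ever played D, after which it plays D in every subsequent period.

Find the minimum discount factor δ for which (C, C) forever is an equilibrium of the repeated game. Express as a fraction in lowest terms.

One-period gain from deviating is 10 − 4 = 6. The loss is 4 − 2 = 2 in every subsequent period, with present value 2·δ/(1−δ).
Deviation is unprofitable when 2·δ/(1−δ) ≥ 6, i.e. δ/(1−δ) ≥ 3.
Equivalently δ ≥ 6/(6+2) = 3/4.

3/4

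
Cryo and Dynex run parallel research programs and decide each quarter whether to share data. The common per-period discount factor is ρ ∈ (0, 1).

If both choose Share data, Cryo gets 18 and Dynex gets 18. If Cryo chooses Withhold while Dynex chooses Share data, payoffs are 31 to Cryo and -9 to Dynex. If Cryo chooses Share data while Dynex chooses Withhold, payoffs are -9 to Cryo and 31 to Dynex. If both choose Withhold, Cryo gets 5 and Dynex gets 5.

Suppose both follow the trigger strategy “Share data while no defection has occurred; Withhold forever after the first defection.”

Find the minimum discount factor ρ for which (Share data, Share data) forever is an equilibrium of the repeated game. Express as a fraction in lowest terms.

1/2

Under grim trigger the critical discount factor is (T−C)/(T−P) with T = 31, C = 18, P = 5.
ρ* = (31−18)/(31−5) = 13/26 = 1/2.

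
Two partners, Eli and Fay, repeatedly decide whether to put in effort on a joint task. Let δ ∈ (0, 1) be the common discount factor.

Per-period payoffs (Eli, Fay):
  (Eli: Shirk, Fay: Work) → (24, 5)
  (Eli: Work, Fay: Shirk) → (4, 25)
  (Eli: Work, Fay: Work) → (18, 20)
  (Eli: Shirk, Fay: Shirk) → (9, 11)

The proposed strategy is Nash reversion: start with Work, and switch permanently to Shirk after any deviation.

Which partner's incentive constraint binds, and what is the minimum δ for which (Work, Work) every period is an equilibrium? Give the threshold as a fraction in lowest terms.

Eli; δ ≥ 2/5

Eli: cooperation gives 18 each period; deviation gives 24 once then 9 forever.
  18/(1−δ) ≥ 24 + 9δ/(1−δ) ⇒ δ ≥ 6/15 = 2/5.
Fay: cooperation gives 20 each period; deviation gives 25 once then 11 forever.
  δ ≥ 5/14.
Both must hold, so the binding constraint is Eli's: δ ≥ 2/5.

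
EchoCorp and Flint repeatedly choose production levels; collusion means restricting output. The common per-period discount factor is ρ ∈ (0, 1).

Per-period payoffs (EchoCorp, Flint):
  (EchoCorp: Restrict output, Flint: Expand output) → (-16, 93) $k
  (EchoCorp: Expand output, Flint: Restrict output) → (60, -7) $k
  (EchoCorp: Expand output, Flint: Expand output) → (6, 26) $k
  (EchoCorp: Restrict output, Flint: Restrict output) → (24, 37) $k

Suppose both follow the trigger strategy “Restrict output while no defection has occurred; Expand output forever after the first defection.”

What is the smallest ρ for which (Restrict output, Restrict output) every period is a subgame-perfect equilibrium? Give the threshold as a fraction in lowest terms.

56/67

EchoCorp's threshold: (60−24)/(60−6) = 2/3.
Flint's threshold: (93−37)/(93−26) = 56/67.
2/3 < 56/67, so Flint binds and ρ* = 56/67.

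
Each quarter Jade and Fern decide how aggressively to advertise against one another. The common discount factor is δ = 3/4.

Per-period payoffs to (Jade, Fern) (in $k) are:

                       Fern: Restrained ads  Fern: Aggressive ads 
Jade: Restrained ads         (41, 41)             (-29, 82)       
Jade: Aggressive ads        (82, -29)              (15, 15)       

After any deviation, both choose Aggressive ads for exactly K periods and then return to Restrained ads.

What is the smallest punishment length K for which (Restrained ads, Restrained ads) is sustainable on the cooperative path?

3

IC: δ(1−δ^K)/(1−δ) ≥ (82−41)/(41−15) = 41/26.
With δ = 3/4: need 1 − δ^K ≥ 41/26·(1−3/4)/(3/4), i.e. δ^K ≤ 0.4744.
Since (3/4)^2 = 0.5625 and (3/4)^3 = 0.4219, the smallest such K is 3.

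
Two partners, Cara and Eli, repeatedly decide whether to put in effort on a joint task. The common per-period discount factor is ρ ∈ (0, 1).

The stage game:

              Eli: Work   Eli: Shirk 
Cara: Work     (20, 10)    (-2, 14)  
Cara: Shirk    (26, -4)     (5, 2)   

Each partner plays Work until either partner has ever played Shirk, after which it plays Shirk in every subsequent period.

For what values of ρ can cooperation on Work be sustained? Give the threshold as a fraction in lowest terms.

1/3

Cara's threshold: (26−20)/(26−5) = 2/7.
Eli's threshold: (14−10)/(14−2) = 1/3.
2/7 < 1/3, so Eli binds and ρ* = 1/3.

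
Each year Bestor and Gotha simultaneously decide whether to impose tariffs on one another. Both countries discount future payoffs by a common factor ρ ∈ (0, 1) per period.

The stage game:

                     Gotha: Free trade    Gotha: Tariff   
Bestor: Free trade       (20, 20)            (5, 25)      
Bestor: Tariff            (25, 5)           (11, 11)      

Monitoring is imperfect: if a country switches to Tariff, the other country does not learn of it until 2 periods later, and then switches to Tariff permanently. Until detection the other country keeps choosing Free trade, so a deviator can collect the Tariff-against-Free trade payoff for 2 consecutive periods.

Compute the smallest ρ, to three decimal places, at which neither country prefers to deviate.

The best deviation is to choose Tariff for all 2 undetected periods, earning 25 each, then 11 forever once detected.
Deviation value: 25(1−ρ^2)/(1−ρ) + 11ρ^2/(1−ρ); cooperation value: 20/(1−ρ).
IC: 20 ≥ 25(1−ρ^2) + 11ρ^2 = 25 − 14ρ^2.
So ρ^2 ≥ 5/14, giving ρ ≥ (5/14)^(1/2) ≈ 0.598.

0.598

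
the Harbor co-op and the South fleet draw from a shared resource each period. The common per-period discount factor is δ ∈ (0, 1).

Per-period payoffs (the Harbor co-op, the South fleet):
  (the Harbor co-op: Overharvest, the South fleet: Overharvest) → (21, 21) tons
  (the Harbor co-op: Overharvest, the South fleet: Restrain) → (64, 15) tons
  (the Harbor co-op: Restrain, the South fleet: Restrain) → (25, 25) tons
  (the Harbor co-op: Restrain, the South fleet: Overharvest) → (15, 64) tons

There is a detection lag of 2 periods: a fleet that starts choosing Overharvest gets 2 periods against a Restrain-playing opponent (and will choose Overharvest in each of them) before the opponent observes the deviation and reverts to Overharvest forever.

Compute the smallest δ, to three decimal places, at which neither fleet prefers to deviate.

A deviator earns 64 for 2 periods, then 21 forever; cooperating earns 25 forever. Multiplying the IC by (1−δ):
25 ≥ 64(1−δ^2) + 21δ^2, so 43·δ^2 ≥ 39 and δ^2 ≥ 39/43.
δ ≥ (39/43)^(1/2) ≈ 0.952.

0.952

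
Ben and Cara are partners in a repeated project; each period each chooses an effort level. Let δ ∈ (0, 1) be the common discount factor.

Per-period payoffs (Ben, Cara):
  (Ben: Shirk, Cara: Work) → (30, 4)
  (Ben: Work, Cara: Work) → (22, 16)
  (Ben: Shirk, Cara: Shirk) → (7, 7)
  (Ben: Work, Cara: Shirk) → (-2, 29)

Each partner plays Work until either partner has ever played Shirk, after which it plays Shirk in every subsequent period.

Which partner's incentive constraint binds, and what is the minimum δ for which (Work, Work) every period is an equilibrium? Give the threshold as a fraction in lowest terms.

Ben's threshold: (30−22)/(30−7) = 8/23.
Cara's threshold: (29−16)/(29−7) = 13/22.
8/23 < 13/22, so Cara binds and δ* = 13/22.

Cara; δ ≥ 13/22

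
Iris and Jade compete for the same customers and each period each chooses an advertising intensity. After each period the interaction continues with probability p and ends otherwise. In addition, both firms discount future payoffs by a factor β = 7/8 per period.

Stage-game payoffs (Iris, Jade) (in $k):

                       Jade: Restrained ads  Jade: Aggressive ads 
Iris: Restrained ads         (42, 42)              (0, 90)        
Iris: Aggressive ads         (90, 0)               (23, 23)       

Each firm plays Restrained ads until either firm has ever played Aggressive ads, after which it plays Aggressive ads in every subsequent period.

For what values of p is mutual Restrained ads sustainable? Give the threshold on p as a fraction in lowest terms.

384/469

Expected continuation weight on next period's payoff is β·p = 7/8·p, which plays the role of the discount factor.
Cooperation requires 7/8·p ≥ (90−42)/(90−23) = 48/67, hence p ≥ 384/469.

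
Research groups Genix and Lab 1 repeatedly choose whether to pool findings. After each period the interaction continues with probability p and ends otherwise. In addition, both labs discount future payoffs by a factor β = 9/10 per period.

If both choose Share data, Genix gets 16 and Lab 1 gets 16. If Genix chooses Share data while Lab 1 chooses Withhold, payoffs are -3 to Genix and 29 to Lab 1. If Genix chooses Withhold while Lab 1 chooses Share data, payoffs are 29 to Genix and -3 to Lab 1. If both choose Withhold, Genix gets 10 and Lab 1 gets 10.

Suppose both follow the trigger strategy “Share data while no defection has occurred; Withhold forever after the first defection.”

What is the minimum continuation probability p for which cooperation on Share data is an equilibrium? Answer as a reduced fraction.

130/171

Expected continuation weight on next period's payoff is β·p = 9/10·p, which plays the role of the discount factor.
Cooperation requires 9/10·p ≥ (29−16)/(29−10) = 13/19, hence p ≥ 130/171.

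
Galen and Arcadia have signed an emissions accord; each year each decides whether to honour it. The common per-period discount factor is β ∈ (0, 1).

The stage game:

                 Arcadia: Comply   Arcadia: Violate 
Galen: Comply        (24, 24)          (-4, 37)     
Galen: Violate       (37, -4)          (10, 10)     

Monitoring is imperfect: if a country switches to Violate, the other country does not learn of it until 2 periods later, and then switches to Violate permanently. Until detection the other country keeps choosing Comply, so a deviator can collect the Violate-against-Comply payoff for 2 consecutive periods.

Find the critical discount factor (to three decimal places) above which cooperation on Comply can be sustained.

A deviator earns 37 for 2 periods, then 10 forever; cooperating earns 24 forever. Multiplying the IC by (1−β):
24 ≥ 37(1−β^2) + 10β^2, so 27·β^2 ≥ 13 and β^2 ≥ 13/27.
β ≥ (13/27)^(1/2) ≈ 0.694.

0.694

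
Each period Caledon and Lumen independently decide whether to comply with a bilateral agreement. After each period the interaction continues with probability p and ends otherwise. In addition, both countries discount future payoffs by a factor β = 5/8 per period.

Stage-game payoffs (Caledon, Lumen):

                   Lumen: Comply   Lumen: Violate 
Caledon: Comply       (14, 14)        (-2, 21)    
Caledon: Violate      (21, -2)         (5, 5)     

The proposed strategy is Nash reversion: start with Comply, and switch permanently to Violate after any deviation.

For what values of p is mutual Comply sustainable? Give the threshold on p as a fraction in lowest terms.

7/10

Expected continuation weight on next period's payoff is β·p = 5/8·p, which plays the role of the discount factor.
Cooperation requires 5/8·p ≥ (21−14)/(21−5) = 7/16, hence p ≥ 7/10.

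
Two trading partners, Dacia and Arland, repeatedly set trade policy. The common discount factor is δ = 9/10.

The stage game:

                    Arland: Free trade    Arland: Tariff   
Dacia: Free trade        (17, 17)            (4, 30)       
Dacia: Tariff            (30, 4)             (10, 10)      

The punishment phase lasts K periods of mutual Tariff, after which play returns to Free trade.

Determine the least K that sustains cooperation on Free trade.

No profitable deviation requires (17−10)(δ+…+δ^K) ≥ 30−17, i.e. δ+…+δ^K ≥ 13/7 ≈ 1.8571.
With δ = 9/10, the partial sums are K=1: 0.9000, K=2: 1.7100, K=3: 2.4390.
K = 3 is the first length at which the sum reaches 1.8571.

3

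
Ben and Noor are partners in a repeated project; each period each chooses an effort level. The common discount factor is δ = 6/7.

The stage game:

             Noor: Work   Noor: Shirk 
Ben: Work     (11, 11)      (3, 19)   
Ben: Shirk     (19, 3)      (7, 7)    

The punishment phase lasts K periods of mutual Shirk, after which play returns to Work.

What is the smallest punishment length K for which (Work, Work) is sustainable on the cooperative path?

No profitable deviation requires (11−7)(δ+…+δ^K) ≥ 19−11, i.e. δ+…+δ^K ≥ 2 ≈ 2.0000.
With δ = 6/7, the partial sums are K=1: 0.8571, K=2: 1.5918, K=3: 2.2216.
K = 3 is the first length at which the sum reaches 2.0000.

3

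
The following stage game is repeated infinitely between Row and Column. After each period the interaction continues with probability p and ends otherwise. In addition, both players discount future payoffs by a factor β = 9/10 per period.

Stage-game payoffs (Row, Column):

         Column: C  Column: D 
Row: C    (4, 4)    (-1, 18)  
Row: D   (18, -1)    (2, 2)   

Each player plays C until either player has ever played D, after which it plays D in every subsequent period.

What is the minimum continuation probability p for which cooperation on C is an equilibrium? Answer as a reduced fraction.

Expected continuation weight on next period's payoff is β·p = 9/10·p, which plays the role of the discount factor.
Cooperation requires 9/10·p ≥ (18−4)/(18−2) = 7/8, hence p ≥ 35/36.

35/36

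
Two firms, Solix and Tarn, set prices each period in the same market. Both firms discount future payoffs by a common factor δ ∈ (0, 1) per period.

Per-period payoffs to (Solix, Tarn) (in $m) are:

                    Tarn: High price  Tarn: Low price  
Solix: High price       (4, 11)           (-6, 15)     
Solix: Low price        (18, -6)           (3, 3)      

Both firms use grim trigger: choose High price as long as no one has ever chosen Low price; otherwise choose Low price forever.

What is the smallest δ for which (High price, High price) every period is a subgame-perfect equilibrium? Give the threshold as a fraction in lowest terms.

14/15

For Solix: deviation gain 18−4 = 14, per-period punishment loss 4−3 = 1. IC gives δ ≥ 14/15.
For Tarn: gain 4, loss 8 per period, so δ ≥ 4/12 = 1/3.
The tighter constraint is Solix's, so cooperation needs δ ≥ 14/15.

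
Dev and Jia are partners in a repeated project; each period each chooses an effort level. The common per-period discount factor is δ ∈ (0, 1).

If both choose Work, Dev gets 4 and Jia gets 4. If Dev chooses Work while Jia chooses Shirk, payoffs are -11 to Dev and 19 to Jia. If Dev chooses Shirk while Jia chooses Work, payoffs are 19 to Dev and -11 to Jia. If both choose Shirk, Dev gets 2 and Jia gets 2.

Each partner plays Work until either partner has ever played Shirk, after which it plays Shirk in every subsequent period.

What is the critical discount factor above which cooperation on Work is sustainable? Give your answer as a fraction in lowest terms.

15/17

Cooperation forever yields 4 each period: 4/(1−δ).
Deviating yields 19 once, then 2 forever: 19 + 2δ/(1−δ).
No profitable deviation requires 4/(1−δ) ≥ 19 + 2δ/(1−δ).
Multiplying by (1−δ): 4 ≥ 19(1−δ) + 2δ = 19 − 17δ.
So 17δ ≥ 15, i.e. δ ≥ 15/17.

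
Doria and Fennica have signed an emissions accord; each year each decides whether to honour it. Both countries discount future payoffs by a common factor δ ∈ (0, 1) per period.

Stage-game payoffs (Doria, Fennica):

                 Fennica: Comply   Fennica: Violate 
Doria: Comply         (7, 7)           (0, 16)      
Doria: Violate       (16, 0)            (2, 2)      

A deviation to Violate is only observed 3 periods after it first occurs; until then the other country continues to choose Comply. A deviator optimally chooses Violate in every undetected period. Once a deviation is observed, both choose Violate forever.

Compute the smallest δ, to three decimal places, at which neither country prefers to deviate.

The best deviation is to choose Violate for all 3 undetected periods, earning 16 each, then 2 forever once detected.
Deviation value: 16(1−δ^3)/(1−δ) + 2δ^3/(1−δ); cooperation value: 7/(1−δ).
IC: 7 ≥ 16(1−δ^3) + 2δ^3 = 16 − 14δ^3.
So δ^3 ≥ 9/14, giving δ ≥ (9/14)^(1/3) ≈ 0.863.

0.863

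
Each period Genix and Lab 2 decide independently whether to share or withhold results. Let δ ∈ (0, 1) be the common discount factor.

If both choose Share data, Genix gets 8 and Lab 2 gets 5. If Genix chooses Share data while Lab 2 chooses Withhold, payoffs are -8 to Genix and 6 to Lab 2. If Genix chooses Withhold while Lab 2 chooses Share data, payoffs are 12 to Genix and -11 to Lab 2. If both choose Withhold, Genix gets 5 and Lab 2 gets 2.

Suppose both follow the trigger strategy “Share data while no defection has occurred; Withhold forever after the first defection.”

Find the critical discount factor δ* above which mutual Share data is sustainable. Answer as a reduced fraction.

4/7

Genix: cooperation gives 8 each period; deviation gives 12 once then 5 forever.
  8/(1−δ) ≥ 12 + 5δ/(1−δ) ⇒ δ ≥ 4/7.
Lab 2: cooperation gives 5 each period; deviation gives 6 once then 2 forever.
  δ ≥ 1/4.
Both must hold, so the binding constraint is Genix's: δ ≥ 4/7.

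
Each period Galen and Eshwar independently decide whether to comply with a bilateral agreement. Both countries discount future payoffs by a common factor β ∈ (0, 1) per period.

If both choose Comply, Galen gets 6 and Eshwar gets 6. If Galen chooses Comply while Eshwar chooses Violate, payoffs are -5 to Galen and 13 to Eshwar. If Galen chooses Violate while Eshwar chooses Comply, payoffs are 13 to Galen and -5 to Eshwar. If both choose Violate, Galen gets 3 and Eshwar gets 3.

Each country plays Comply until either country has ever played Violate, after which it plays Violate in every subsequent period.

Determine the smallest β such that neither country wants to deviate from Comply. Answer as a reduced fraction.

7/10

One-period gain from deviating is 13 − 6 = 7. The loss is 6 − 3 = 3 in every subsequent period, with present value 3·β/(1−β).
Deviation is unprofitable when 3·β/(1−β) ≥ 7, i.e. β/(1−β) ≥ 7/3.
Equivalently β ≥ 7/(7+3) = 7/10.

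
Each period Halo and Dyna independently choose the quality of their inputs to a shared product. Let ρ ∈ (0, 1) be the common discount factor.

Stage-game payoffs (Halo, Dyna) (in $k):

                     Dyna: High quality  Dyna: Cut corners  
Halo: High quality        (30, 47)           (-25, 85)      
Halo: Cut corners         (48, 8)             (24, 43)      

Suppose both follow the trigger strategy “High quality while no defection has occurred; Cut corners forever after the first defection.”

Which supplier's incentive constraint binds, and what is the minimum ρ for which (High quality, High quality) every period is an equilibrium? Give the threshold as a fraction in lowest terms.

Halo's threshold: (48−30)/(48−24) = 3/4.
Dyna's threshold: (85−47)/(85−43) = 19/21.
3/4 < 19/21, so Dyna binds and ρ* = 19/21.

Dyna; ρ ≥ 19/21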